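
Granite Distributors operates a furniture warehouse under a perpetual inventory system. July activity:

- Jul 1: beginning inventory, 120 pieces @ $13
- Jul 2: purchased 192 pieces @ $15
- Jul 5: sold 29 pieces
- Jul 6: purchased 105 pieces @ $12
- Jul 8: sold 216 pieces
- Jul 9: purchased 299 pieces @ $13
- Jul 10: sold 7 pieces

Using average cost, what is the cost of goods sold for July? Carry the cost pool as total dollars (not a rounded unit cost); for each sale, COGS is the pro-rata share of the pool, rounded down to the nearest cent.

COGS = $3,448.74

After Jul 1: 120 on hand, pool $1,560.00 (≈ $13.0000 each)
After Jul 2: 312 on hand, pool $4,440.00 (≈ $14.2308 each)
Jul 5, sell 29: 29/312 × $4,440.00 → $412.69
After Jul 6: 388 on hand, pool $5,287.31 (≈ $13.6271 each)
Jul 8, sell 216: 216/388 × $5,287.31 → $2,943.45
After Jul 9: 471 on hand, pool $6,230.86 (≈ $13.2290 each)
Jul 10, sell 7: 7/471 × $6,230.86 → $92.60
Total COGS = $412.69 + $2,943.45 + $92.60 = $3,448.74
Ending inventory (cost pool remaining) = $6,138.26
Check: goods available $9,587.00 = COGS $3,448.74 + ending $6,138.26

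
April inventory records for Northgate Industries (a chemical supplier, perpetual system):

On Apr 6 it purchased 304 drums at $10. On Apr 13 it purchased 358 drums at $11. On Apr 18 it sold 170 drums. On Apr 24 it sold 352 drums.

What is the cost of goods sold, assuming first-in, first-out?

COGS = $5,438

Apr 18, 170 sold [FIFO — oldest first]: 170 @ $10 = $1,700
Apr 24, 352 sold [FIFO — oldest first]: 134 @ $10 + 218 @ $11 = $3,738
Total COGS = $1,700 + $3,738 = $5,438
Ending inventory: 140 @ $11 = $1,540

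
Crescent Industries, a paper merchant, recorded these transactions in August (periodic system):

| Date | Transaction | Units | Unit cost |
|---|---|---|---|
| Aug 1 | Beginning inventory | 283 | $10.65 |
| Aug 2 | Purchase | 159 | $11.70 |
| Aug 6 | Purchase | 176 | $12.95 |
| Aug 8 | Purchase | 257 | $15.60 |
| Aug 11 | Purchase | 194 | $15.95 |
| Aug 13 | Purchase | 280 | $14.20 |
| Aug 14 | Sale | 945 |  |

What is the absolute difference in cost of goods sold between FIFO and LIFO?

$1,524.15

FIFO COGS: 283 @ $10.65 + 159 @ $11.70 + 176 @ $12.95 + 257 @ $15.60 + 70 @ $15.95 = $12,279.15
LIFO COGS: 280 @ $14.20 + 194 @ $15.95 + 257 @ $15.60 + 176 @ $12.95 + 38 @ $11.70 = $13,803.30
Difference = |$12,279.15 − $13,803.30| = $1,524.15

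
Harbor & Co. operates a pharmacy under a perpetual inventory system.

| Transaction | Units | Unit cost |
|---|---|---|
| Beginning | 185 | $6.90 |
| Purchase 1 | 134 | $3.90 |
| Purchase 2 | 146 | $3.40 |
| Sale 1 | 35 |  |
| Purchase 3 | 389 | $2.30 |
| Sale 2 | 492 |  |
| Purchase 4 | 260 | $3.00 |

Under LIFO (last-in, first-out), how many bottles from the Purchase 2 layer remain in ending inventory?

Sale 1 (35) [LIFO — newest first]: 35 @ $3.40 = $119.00
Sale 2 (492) [LIFO — newest first]: 389 @ $2.30 + 103 @ $3.40 = $1,244.90
Total COGS = $119.00 + $1,244.90 = $1,363.90
Ending inventory: 185 @ $6.90 + 134 @ $3.90 + 8 @ $3.40 + 260 @ $3.00 = $2,606.30
Check: goods available $3,970.20 = COGS $1,363.90 + ending $2,606.30

8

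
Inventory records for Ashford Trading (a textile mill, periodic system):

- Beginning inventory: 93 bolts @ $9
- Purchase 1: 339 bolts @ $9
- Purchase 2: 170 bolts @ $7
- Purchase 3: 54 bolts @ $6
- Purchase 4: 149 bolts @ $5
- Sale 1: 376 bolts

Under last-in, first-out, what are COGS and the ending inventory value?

Sale 1 (376) [LIFO — newest first]: 149 @ $5 + 54 @ $6 + 170 @ $7 + 3 @ $9 = $2,286
Ending inventory: 93 @ $9 + 336 @ $9 = $3,861

COGS = $2,286; ending inventory = $3,861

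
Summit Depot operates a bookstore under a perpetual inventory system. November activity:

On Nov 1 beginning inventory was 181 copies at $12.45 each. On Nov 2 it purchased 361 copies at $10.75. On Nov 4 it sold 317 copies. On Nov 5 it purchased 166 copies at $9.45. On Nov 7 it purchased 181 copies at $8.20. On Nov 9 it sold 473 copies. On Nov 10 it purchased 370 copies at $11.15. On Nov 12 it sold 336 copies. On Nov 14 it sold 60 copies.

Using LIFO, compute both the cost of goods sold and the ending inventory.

Nov 4, 317 sold [LIFO — newest first]: 317 @ $10.75 = $3,407.75
Nov 9, 473 sold [LIFO — newest first]: 181 @ $8.20 + 166 @ $9.45 + 44 @ $10.75 + 82 @ $12.45 = $4,546.80
Nov 12, 336 sold [LIFO — newest first]: 336 @ $11.15 = $3,746.40
Nov 14, 60 sold [LIFO — newest first]: 34 @ $11.15 + 26 @ $12.45 = $702.80
Total COGS = $3,407.75 + $4,546.80 + $3,746.40 + $702.80 = $12,403.75
Ending inventory: 73 @ $12.45 = $908.85
Check: goods available $13,312.60 = COGS $12,403.75 + ending $908.85

COGS = $12,403.75; ending inventory = $908.85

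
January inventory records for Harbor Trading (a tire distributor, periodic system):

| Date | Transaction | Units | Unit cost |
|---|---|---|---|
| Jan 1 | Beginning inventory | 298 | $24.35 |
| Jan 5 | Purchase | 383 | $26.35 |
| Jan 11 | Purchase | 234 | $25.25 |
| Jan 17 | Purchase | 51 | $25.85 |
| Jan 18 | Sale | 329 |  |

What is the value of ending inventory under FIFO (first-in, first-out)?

Ending inventory = $16,502.05

Jan 18, 329 sold [FIFO — oldest first]: 298 @ $24.35 + 31 @ $26.35 = $8,073.15
Ending inventory: 352 @ $26.35 + 234 @ $25.25 + 51 @ $25.85 = $16,502.05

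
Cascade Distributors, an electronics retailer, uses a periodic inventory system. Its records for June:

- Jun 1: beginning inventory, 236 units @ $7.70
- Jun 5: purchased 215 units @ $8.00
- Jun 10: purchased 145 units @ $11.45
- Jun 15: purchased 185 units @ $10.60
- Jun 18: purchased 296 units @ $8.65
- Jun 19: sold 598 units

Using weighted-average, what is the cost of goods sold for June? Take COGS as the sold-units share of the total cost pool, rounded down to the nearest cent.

Jun 19, sell 598: 598/1077 × $9,718.85 → $5,396.35
Ending inventory (cost pool remaining) = $4,322.50

COGS = $5,396.35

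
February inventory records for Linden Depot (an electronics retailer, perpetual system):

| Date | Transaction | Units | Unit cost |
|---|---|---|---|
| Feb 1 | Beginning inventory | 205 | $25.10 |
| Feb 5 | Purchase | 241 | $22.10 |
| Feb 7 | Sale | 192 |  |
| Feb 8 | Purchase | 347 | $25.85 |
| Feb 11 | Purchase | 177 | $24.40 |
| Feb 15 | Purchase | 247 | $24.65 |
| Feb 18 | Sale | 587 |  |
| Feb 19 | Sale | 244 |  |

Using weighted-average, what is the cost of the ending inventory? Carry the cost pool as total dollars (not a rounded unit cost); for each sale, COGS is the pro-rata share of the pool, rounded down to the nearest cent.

Ending inventory = $4,796.25

After Feb 1: 205 on hand, pool $5,145.50 (≈ $25.1000 each)
After Feb 5: 446 on hand, pool $10,471.60 (≈ $23.4789 each)
Feb 7, sell 192: 192/446 × $10,471.60 → $4,507.95
After Feb 8: 601 on hand, pool $14,933.60 (≈ $24.8479 each)
After Feb 11: 778 on hand, pool $19,252.40 (≈ $24.7460 each)
After Feb 15: 1025 on hand, pool $25,340.95 (≈ $24.7229 each)
Feb 18, sell 587: 587/1025 × $25,340.95 → $14,512.32
Feb 19, sell 244: 244/438 × $10,828.63 → $6,032.38
Total COGS = $4,507.95 + $14,512.32 + $6,032.38 = $25,052.65
Ending inventory (cost pool remaining) = $4,796.25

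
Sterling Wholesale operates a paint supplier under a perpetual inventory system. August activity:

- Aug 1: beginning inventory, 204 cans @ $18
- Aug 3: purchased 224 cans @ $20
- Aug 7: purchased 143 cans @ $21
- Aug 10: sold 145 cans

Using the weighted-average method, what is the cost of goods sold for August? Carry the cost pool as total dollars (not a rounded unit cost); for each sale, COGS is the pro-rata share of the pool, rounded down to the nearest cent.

After Aug 1: 204 on hand, pool $3,672.00 (≈ $18.0000 each)
After Aug 3: 428 on hand, pool $8,152.00 (≈ $19.0467 each)
After Aug 7: 571 on hand, pool $11,155.00 (≈ $19.5359 each)
Aug 10, sell 145: 145/571 × $11,155.00 → $2,832.70
Ending inventory (cost pool remaining) = $8,322.30
Check: goods available $11,155.00 = COGS $2,832.70 + ending $8,322.30

COGS = $2,832.70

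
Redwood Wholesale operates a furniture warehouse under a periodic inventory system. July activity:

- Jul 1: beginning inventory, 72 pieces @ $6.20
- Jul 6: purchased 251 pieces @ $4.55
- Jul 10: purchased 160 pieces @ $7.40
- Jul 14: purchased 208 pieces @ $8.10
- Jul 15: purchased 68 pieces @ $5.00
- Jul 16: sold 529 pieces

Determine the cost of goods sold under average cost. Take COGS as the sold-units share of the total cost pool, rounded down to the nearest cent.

Jul 16, sell 529: 529/759 × $4,797.25 → $3,343.53
Ending inventory (cost pool remaining) = $1,453.72
Check: goods available $4,797.25 = COGS $3,343.53 + ending $1,453.72

COGS = $3,343.53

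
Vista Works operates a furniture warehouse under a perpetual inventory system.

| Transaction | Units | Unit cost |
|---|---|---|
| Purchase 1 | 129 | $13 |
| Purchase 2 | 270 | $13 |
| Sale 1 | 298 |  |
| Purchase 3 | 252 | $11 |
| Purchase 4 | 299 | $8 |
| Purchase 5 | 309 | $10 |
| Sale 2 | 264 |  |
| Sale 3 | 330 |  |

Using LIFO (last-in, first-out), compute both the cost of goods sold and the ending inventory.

COGS = $9,244; ending inventory = $4,197

Sale 1 (298) [LIFO — newest first]: 270 @ $13 + 28 @ $13 = $3,874
Sale 2 (264) [LIFO — newest first]: 264 @ $10 = $2,640
Sale 3 (330) [LIFO — newest first]: 45 @ $10 + 285 @ $8 = $2,730
Total COGS = $3,874 + $2,640 + $2,730 = $9,244
Ending inventory: 101 @ $13 + 252 @ $11 + 14 @ $8 = $4,197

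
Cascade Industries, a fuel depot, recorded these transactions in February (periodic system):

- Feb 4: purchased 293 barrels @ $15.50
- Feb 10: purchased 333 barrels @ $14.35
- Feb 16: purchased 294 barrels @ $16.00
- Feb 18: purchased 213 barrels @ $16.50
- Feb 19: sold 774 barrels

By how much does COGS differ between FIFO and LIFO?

FIFO COGS: 293 @ $15.50 + 333 @ $14.35 + 148 @ $16.00 = $11,688.05
LIFO COGS: 213 @ $16.50 + 294 @ $16.00 + 267 @ $14.35 = $12,049.95
Difference = |$11,688.05 − $12,049.95| = $361.90

$361.90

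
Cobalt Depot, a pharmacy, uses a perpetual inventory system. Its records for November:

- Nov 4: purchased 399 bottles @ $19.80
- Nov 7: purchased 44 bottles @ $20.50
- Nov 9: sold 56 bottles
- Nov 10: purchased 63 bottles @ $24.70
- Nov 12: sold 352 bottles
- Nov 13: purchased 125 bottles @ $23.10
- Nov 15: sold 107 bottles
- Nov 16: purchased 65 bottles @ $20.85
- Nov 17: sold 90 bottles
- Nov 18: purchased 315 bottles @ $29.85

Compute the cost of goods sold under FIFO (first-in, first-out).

Nov 9, 56 sold [FIFO — oldest first]: 56 @ $19.80 = $1,108.80
Nov 12, 352 sold [FIFO — oldest first]: 343 @ $19.80 + 9 @ $20.50 = $6,975.90
Nov 15, 107 sold [FIFO — oldest first]: 35 @ $20.50 + 63 @ $24.70 + 9 @ $23.10 = $2,481.50
Nov 17, 90 sold [FIFO — oldest first]: 90 @ $23.10 = $2,079.00
Total COGS = $1,108.80 + $6,975.90 + $2,481.50 + $2,079.00 = $12,645.20
Ending inventory: 26 @ $23.10 + 65 @ $20.85 + 315 @ $29.85 = $11,358.60

COGS = $12,645.20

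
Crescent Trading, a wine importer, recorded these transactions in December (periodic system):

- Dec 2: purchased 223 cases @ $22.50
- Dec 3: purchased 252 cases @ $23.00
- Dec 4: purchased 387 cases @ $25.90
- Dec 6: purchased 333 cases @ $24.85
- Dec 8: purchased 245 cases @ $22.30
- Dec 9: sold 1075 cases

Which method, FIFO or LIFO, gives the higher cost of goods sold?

FIFO COGS: 223 @ $22.50 + 252 @ $23.00 + 387 @ $25.90 + 213 @ $24.85 = $26,129.85
LIFO COGS: 245 @ $22.30 + 333 @ $24.85 + 387 @ $25.90 + 110 @ $23.00 = $26,291.85

LIFO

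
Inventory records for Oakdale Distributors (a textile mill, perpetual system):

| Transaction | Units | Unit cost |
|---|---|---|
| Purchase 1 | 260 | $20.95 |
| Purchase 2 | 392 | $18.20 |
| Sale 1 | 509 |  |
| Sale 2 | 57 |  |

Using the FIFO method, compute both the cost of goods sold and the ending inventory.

Sale 1 (509) [FIFO — oldest first]: 260 @ $20.95 + 249 @ $18.20 = $9,978.80
Sale 2 (57) [FIFO — oldest first]: 57 @ $18.20 = $1,037.40
Total COGS = $9,978.80 + $1,037.40 = $11,016.20
Ending inventory: 86 @ $18.20 = $1,565.20

COGS = $11,016.20; ending inventory = $1,565.20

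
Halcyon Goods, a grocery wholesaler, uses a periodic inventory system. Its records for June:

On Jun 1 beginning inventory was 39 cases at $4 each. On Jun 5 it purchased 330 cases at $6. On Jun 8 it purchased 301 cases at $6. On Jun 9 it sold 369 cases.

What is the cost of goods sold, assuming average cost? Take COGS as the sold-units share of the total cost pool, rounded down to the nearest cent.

COGS = $2,171.04

Jun 9, sell 369: 369/670 × $3,942.00 → $2,171.04
Ending inventory (cost pool remaining) = $1,770.96
Check: goods available $3,942.00 = COGS $2,171.04 + ending $1,770.96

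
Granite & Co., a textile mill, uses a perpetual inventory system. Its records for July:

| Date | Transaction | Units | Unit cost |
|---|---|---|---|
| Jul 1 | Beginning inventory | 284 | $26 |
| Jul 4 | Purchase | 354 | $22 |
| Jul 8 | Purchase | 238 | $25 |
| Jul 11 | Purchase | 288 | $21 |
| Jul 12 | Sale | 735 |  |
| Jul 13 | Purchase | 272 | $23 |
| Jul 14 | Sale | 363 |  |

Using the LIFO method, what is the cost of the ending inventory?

Ending inventory = $8,572

Jul 12, 735 sold [LIFO — newest first]: 288 @ $21 + 238 @ $25 + 209 @ $22 = $16,596
Jul 14, 363 sold [LIFO — newest first]: 272 @ $23 + 91 @ $22 = $8,258
Total COGS = $16,596 + $8,258 = $24,854
Ending inventory: 284 @ $26 + 54 @ $22 = $8,572
Check: goods available $33,426 = COGS $24,854 + ending $8,572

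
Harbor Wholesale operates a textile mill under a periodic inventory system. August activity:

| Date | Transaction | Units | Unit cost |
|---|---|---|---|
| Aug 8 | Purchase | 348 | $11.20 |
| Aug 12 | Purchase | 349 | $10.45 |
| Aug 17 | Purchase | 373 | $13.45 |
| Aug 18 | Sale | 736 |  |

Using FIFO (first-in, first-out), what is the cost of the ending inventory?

Aug 18, 736 sold [FIFO — oldest first]: 348 @ $11.20 + 349 @ $10.45 + 39 @ $13.45 = $8,069.20
Ending inventory: 334 @ $13.45 = $4,492.30

Ending inventory = $4,492.30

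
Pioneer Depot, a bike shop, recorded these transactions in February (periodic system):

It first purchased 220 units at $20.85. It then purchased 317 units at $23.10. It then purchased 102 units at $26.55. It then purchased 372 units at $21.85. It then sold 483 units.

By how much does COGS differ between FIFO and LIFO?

FIFO COGS: 220 @ $20.85 + 263 @ $23.10 = $10,662.30
LIFO COGS: 372 @ $21.85 + 102 @ $26.55 + 9 @ $23.10 = $11,044.20
Difference = |$10,662.30 − $11,044.20| = $381.90

$381.90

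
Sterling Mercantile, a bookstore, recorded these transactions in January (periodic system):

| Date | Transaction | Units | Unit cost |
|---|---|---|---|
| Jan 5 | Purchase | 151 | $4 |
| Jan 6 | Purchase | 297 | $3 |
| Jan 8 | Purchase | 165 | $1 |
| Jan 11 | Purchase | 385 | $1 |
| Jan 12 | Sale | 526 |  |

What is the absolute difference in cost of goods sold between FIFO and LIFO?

$1,047

FIFO COGS: 151 @ $4 + 297 @ $3 + 78 @ $1 = $1,573
LIFO COGS: 385 @ $1 + 141 @ $1 = $526
Difference = |$1,573 − $526| = $1,047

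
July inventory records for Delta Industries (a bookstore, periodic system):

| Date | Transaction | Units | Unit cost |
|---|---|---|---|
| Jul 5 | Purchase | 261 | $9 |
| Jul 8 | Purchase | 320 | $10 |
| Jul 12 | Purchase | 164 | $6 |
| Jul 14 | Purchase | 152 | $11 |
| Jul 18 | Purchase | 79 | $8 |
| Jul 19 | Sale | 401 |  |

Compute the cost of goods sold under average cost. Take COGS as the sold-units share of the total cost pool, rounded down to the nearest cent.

Jul 19, sell 401: 401/976 × $8,837.00 → $3,630.77
Ending inventory (cost pool remaining) = $5,206.23
Check: goods available $8,837.00 = COGS $3,630.77 + ending $5,206.23

COGS = $3,630.77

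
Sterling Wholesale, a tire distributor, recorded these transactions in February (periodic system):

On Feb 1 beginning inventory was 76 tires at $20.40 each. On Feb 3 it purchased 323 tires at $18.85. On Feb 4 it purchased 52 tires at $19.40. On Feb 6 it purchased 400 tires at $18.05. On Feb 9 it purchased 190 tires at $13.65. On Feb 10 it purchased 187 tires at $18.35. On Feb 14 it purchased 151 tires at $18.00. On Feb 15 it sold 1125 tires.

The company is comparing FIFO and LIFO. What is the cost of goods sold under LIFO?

COGS = $19,705.00

FIFO COGS: 76 @ $20.40 + 323 @ $18.85 + 52 @ $19.40 + 400 @ $18.05 + 190 @ $13.65 + 84 @ $18.35 = $20,002.65
LIFO COGS: 151 @ $18.00 + 187 @ $18.35 + 190 @ $13.65 + 400 @ $18.05 + 52 @ $19.40 + 145 @ $18.85 = $19,705.00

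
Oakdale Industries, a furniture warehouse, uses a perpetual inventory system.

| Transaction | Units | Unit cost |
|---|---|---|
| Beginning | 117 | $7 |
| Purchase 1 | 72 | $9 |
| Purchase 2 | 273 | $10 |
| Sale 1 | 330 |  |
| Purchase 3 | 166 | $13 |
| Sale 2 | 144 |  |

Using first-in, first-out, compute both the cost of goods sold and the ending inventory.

COGS = $4,353; ending inventory = $2,002

Sale 1 (330) [FIFO — oldest first]: 117 @ $7 + 72 @ $9 + 141 @ $10 = $2,877
Sale 2 (144) [FIFO — oldest first]: 132 @ $10 + 12 @ $13 = $1,476
Total COGS = $2,877 + $1,476 = $4,353
Ending inventory: 154 @ $13 = $2,002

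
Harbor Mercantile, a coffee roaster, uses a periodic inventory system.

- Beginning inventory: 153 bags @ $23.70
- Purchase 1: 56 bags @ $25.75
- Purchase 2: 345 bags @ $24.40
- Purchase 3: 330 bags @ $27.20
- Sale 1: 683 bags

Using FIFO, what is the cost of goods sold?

COGS = $16,994.90

Sale 1 (683) [FIFO — oldest first]: 153 @ $23.70 + 56 @ $25.75 + 345 @ $24.40 + 129 @ $27.20 = $16,994.90
Ending inventory: 201 @ $27.20 = $5,467.20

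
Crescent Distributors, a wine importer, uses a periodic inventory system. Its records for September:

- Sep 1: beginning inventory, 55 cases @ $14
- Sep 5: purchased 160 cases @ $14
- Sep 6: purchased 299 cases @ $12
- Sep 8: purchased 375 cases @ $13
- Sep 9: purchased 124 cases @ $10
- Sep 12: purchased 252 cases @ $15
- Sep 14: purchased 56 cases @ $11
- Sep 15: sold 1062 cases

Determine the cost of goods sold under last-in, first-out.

COGS = $13,571

Sep 15, 1062 sold [LIFO — newest first]: 56 @ $11 + 252 @ $15 + 124 @ $10 + 375 @ $13 + 255 @ $12 = $13,571
Ending inventory: 55 @ $14 + 160 @ $14 + 44 @ $12 = $3,538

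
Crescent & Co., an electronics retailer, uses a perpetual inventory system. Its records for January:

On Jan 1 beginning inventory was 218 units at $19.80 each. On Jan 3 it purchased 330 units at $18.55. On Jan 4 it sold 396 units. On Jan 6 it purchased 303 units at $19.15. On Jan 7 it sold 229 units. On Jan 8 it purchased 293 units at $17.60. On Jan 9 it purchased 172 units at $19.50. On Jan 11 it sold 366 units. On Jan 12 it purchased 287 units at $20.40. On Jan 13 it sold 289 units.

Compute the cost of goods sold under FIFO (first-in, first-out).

Jan 4, 396 sold [FIFO — oldest first]: 218 @ $19.80 + 178 @ $18.55 = $7,618.30
Jan 7, 229 sold [FIFO — oldest first]: 152 @ $18.55 + 77 @ $19.15 = $4,294.15
Jan 11, 366 sold [FIFO — oldest first]: 226 @ $19.15 + 140 @ $17.60 = $6,791.90
Jan 13, 289 sold [FIFO — oldest first]: 153 @ $17.60 + 136 @ $19.50 = $5,344.80
Total COGS = $7,618.30 + $4,294.15 + $6,791.90 + $5,344.80 = $24,049.15
Ending inventory: 36 @ $19.50 + 287 @ $20.40 = $6,556.80
Check: goods available $30,605.95 = COGS $24,049.15 + ending $6,556.80

COGS = $24,049.15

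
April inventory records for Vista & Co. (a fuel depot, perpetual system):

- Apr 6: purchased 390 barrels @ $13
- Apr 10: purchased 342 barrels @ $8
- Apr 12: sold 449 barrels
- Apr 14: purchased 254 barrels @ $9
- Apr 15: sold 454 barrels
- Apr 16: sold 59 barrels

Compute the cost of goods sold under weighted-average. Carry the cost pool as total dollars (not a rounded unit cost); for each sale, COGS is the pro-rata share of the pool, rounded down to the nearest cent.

After Apr 6: 390 on hand, pool $5,070.00 (≈ $13.0000 each)
After Apr 10: 732 on hand, pool $7,806.00 (≈ $10.6639 each)
Apr 12, sell 449: 449/732 × $7,806.00 → $4,788.10
After Apr 14: 537 on hand, pool $5,303.90 (≈ $9.8769 each)
Apr 15, sell 454: 454/537 × $5,303.90 → $4,484.11
Apr 16, sell 59: 59/83 × $819.79 → $582.74
Total COGS = $4,788.10 + $4,484.11 + $582.74 = $9,854.95
Ending inventory (cost pool remaining) = $237.05
Check: goods available $10,092.00 = COGS $9,854.95 + ending $237.05

COGS = $9,854.95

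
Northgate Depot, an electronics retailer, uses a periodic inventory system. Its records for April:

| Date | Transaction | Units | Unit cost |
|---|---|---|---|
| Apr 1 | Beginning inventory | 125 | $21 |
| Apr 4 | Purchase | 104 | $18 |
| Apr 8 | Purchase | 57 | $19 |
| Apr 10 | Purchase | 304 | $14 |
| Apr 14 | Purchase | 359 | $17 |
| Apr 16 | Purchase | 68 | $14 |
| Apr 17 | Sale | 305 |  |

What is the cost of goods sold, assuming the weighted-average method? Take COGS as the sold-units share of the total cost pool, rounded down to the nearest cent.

COGS = $5,065.63

Apr 17, sell 305: 305/1017 × $16,891.00 → $5,065.63
Ending inventory (cost pool remaining) = $11,825.37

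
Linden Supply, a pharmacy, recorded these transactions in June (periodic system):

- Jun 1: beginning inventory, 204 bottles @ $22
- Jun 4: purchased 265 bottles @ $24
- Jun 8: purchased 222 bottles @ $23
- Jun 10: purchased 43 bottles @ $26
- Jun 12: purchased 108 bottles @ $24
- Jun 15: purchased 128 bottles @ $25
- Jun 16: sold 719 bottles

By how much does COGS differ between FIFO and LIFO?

$566

FIFO COGS: 204 @ $22 + 265 @ $24 + 222 @ $23 + 28 @ $26 = $16,682
LIFO COGS: 128 @ $25 + 108 @ $24 + 43 @ $26 + 222 @ $23 + 218 @ $24 = $17,248
Difference = |$16,682 − $17,248| = $566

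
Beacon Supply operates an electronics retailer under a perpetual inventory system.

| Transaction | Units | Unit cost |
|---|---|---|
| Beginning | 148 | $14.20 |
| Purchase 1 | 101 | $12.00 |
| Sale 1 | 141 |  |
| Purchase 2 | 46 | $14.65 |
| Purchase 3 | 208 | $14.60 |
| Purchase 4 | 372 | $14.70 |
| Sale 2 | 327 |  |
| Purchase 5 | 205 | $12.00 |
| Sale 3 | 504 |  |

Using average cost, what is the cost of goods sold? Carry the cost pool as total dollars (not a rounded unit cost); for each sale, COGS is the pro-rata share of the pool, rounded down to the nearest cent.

After Beginning: 148 on hand, pool $2,101.60 (≈ $14.2000 each)
After Purchase 1: 249 on hand, pool $3,313.60 (≈ $13.3076 each)
Sale 1, sell 141: 141/249 × $3,313.60 → $1,876.37
After Purchase 2: 154 on hand, pool $2,111.13 (≈ $13.7086 each)
After Purchase 3: 362 on hand, pool $5,147.93 (≈ $14.2208 each)
After Purchase 4: 734 on hand, pool $10,616.33 (≈ $14.4637 each)
Sale 2, sell 327: 327/734 × $10,616.33 → $4,729.61
After Purchase 5: 612 on hand, pool $8,346.72 (≈ $13.6384 each)
Sale 3, sell 504: 504/612 × $8,346.72 → $6,873.76
Total COGS = $1,876.37 + $4,729.61 + $6,873.76 = $13,479.74
Ending inventory (cost pool remaining) = $1,472.96

COGS = $13,479.74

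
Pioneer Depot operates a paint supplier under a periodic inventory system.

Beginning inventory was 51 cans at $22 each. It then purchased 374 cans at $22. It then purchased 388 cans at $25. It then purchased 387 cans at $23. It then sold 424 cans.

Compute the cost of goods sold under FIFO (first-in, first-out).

Sale 1 (424) [FIFO — oldest first]: 51 @ $22 + 373 @ $22 = $9,328
Ending inventory: 1 @ $22 + 388 @ $25 + 387 @ $23 = $18,623

COGS = $9,328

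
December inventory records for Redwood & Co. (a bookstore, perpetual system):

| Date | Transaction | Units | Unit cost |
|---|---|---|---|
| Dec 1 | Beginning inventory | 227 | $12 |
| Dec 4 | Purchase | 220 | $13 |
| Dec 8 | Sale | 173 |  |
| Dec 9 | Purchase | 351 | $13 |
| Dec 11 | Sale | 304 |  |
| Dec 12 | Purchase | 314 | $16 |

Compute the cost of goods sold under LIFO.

COGS = $6,201

Dec 8, 173 sold [LIFO — newest first]: 173 @ $13 = $2,249
Dec 11, 304 sold [LIFO — newest first]: 304 @ $13 = $3,952
Total COGS = $2,249 + $3,952 = $6,201
Ending inventory: 227 @ $12 + 47 @ $13 + 47 @ $13 + 314 @ $16 = $8,970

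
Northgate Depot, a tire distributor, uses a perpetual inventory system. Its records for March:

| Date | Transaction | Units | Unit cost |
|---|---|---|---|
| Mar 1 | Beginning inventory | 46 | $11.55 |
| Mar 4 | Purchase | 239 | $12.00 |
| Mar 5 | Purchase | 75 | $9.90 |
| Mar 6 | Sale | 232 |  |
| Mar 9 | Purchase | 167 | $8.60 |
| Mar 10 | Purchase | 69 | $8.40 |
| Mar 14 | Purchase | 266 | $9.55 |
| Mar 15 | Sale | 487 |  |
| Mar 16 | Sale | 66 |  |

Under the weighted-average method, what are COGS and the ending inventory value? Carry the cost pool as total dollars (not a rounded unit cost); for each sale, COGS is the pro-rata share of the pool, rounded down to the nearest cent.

After Mar 1: 46 on hand, pool $531.30 (≈ $11.5500 each)
After Mar 4: 285 on hand, pool $3,399.30 (≈ $11.9274 each)
After Mar 5: 360 on hand, pool $4,141.80 (≈ $11.5050 each)
Mar 6, sell 232: 232/360 × $4,141.80 → $2,669.16
After Mar 9: 295 on hand, pool $2,908.84 (≈ $9.8605 each)
After Mar 10: 364 on hand, pool $3,488.44 (≈ $9.5836 each)
After Mar 14: 630 on hand, pool $6,028.74 (≈ $9.5694 each)
Mar 15, sell 487: 487/630 × $6,028.74 → $4,660.31
Mar 16, sell 66: 66/143 × $1,368.43 → $631.58
Total COGS = $2,669.16 + $4,660.31 + $631.58 = $7,961.05
Ending inventory (cost pool remaining) = $736.85

COGS = $7,961.05; ending inventory = $736.85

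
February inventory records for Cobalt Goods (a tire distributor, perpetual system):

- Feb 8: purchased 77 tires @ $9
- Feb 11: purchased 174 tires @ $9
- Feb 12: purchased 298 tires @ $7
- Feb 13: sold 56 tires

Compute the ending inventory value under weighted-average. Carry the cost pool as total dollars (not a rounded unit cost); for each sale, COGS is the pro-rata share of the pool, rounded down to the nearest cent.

Ending inventory = $3,901.80

After Feb 8: 77 on hand, pool $693.00 (≈ $9.0000 each)
After Feb 11: 251 on hand, pool $2,259.00 (≈ $9.0000 each)
After Feb 12: 549 on hand, pool $4,345.00 (≈ $7.9144 each)
Feb 13, sell 56: 56/549 × $4,345.00 → $443.20
Ending inventory (cost pool remaining) = $3,901.80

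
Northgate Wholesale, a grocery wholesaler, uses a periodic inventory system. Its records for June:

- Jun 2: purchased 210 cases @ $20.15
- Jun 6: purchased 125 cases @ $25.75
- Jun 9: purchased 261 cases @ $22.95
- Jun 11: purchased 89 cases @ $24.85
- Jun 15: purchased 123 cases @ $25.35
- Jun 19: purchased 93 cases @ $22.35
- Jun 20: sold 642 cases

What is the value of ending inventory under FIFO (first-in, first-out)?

Ending inventory = $6,265.15

Jun 20, 642 sold [FIFO — oldest first]: 210 @ $20.15 + 125 @ $25.75 + 261 @ $22.95 + 46 @ $24.85 = $14,583.30
Ending inventory: 43 @ $24.85 + 123 @ $25.35 + 93 @ $22.35 = $6,265.15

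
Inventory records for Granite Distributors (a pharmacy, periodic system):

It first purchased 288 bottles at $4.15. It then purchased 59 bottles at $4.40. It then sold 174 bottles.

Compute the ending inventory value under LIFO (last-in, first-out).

Sale 1 (174) [LIFO — newest first]: 59 @ $4.40 + 115 @ $4.15 = $736.85
Ending inventory: 173 @ $4.15 = $717.95

Ending inventory = $717.95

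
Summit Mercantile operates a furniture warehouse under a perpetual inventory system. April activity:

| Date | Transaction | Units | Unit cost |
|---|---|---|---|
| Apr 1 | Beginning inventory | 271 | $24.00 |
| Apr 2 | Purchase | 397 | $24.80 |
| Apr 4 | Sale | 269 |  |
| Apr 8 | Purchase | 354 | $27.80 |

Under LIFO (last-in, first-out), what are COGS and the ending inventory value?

COGS = $6,671.20; ending inventory = $19,519.60

Apr 4, 269 sold [LIFO — newest first]: 269 @ $24.80 = $6,671.20
Ending inventory: 271 @ $24.00 + 128 @ $24.80 + 354 @ $27.80 = $19,519.60
Check: goods available $26,190.80 = COGS $6,671.20 + ending $19,519.60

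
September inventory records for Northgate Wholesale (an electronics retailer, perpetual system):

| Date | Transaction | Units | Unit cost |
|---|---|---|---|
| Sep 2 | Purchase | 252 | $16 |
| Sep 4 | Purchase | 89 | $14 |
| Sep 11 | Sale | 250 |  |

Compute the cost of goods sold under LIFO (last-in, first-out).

COGS = $3,822

Sep 11, 250 sold [LIFO — newest first]: 89 @ $14 + 161 @ $16 = $3,822
Ending inventory: 91 @ $16 = $1,456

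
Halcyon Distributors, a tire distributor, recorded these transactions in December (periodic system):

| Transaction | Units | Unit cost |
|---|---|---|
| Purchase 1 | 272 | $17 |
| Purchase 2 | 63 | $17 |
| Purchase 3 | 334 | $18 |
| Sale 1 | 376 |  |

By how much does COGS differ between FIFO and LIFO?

$293

FIFO COGS: 272 @ $17 + 63 @ $17 + 41 @ $18 = $6,433
LIFO COGS: 334 @ $18 + 42 @ $17 = $6,726
Difference = |$6,433 − $6,726| = $293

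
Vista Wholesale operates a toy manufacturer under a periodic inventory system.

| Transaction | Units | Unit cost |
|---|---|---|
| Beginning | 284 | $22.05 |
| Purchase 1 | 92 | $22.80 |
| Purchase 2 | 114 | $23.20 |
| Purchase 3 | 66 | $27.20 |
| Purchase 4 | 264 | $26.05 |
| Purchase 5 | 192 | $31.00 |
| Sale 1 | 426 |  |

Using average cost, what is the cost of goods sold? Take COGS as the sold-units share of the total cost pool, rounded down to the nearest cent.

Sale 1, sell 426: 426/1012 × $25,629.00 → $10,788.49
Ending inventory (cost pool remaining) = $14,840.51
Check: goods available $25,629.00 = COGS $10,788.49 + ending $14,840.51

COGS = $10,788.49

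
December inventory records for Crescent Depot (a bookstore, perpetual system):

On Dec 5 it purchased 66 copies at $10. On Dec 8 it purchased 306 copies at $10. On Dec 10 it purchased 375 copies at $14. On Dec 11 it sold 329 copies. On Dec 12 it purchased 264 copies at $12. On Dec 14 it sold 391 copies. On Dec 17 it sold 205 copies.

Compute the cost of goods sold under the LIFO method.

Dec 11, 329 sold [LIFO — newest first]: 329 @ $14 = $4,606
Dec 14, 391 sold [LIFO — newest first]: 264 @ $12 + 46 @ $14 + 81 @ $10 = $4,622
Dec 17, 205 sold [LIFO — newest first]: 205 @ $10 = $2,050
Total COGS = $4,606 + $4,622 + $2,050 = $11,278
Ending inventory: 66 @ $10 + 20 @ $10 = $860
Check: goods available $12,138 = COGS $11,278 + ending $860

COGS = $11,278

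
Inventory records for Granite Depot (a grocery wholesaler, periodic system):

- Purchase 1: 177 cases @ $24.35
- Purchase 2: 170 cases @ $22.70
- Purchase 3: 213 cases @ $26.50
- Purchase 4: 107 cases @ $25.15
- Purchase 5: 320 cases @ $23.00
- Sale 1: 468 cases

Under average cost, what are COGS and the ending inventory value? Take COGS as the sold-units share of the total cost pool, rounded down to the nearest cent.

Sale 1, sell 468: 468/987 × $23,864.50 → $11,315.68
Ending inventory (cost pool remaining) = $12,548.82

COGS = $11,315.68; ending inventory = $12,548.82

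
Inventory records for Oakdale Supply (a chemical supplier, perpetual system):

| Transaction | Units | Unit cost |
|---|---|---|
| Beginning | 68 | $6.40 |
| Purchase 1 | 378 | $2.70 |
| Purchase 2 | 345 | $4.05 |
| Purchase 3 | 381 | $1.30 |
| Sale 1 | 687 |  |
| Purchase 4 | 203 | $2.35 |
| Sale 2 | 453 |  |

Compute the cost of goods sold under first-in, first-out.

Sale 1 (687) [FIFO — oldest first]: 68 @ $6.40 + 378 @ $2.70 + 241 @ $4.05 = $2,431.85
Sale 2 (453) [FIFO — oldest first]: 104 @ $4.05 + 349 @ $1.30 = $874.90
Total COGS = $2,431.85 + $874.90 = $3,306.75
Ending inventory: 32 @ $1.30 + 203 @ $2.35 = $518.65

COGS = $3,306.75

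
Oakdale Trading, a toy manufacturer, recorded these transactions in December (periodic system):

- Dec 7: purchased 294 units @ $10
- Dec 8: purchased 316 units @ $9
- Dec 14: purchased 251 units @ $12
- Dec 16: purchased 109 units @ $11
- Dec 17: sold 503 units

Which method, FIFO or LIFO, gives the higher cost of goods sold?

LIFO

FIFO COGS: 294 @ $10 + 209 @ $9 = $4,821
LIFO COGS: 109 @ $11 + 251 @ $12 + 143 @ $9 = $5,498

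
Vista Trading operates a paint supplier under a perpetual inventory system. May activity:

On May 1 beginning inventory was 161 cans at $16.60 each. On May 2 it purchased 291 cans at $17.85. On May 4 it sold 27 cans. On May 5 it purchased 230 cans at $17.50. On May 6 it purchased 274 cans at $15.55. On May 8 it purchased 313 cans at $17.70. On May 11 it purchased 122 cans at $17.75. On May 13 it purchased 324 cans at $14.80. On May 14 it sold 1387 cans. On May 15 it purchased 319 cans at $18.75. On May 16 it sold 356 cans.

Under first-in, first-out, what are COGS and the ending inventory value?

COGS = $29,684.70; ending inventory = $4,950.00

May 4, 27 sold [FIFO — oldest first]: 27 @ $16.60 = $448.20
May 14, 1387 sold [FIFO — oldest first]: 134 @ $16.60 + 291 @ $17.85 + 230 @ $17.50 + 274 @ $15.55 + 313 @ $17.70 + 122 @ $17.75 + 23 @ $14.80 = $23,750.45
May 16, 356 sold [FIFO — oldest first]: 301 @ $14.80 + 55 @ $18.75 = $5,486.05
Total COGS = $448.20 + $23,750.45 + $5,486.05 = $29,684.70
Ending inventory: 264 @ $18.75 = $4,950.00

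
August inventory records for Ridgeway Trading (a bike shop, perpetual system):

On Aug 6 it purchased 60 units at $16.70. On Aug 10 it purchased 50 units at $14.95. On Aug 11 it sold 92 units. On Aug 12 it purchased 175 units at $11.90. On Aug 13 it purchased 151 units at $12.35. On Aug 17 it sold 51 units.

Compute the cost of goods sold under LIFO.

COGS = $2,078.75

Aug 11, 92 sold [LIFO — newest first]: 50 @ $14.95 + 42 @ $16.70 = $1,448.90
Aug 17, 51 sold [LIFO — newest first]: 51 @ $12.35 = $629.85
Total COGS = $1,448.90 + $629.85 = $2,078.75
Ending inventory: 18 @ $16.70 + 175 @ $11.90 + 100 @ $12.35 = $3,618.10
Check: goods available $5,696.85 = COGS $2,078.75 + ending $3,618.10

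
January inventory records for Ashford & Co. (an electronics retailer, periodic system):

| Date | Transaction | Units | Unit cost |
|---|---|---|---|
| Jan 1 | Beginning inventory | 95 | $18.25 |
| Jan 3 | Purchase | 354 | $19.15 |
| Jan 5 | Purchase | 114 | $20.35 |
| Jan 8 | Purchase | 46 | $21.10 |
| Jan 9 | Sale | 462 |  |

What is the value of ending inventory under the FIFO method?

Ending inventory = $3,025.95

Jan 9, 462 sold [FIFO — oldest first]: 95 @ $18.25 + 354 @ $19.15 + 13 @ $20.35 = $8,777.40
Ending inventory: 101 @ $20.35 + 46 @ $21.10 = $3,025.95
Check: goods available $11,803.35 = COGS $8,777.40 + ending $3,025.95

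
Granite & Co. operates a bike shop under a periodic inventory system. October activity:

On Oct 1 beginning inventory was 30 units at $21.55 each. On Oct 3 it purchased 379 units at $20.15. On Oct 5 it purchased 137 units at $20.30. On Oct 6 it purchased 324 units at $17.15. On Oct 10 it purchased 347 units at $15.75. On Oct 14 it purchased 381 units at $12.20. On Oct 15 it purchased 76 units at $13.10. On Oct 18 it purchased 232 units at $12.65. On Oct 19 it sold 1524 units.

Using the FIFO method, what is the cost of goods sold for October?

COGS = $25,831.70

Oct 19, 1524 sold [FIFO — oldest first]: 30 @ $21.55 + 379 @ $20.15 + 137 @ $20.30 + 324 @ $17.15 + 347 @ $15.75 + 307 @ $12.20 = $25,831.70
Ending inventory: 74 @ $12.20 + 76 @ $13.10 + 232 @ $12.65 = $4,833.20
Check: goods available $30,664.90 = COGS $25,831.70 + ending $4,833.20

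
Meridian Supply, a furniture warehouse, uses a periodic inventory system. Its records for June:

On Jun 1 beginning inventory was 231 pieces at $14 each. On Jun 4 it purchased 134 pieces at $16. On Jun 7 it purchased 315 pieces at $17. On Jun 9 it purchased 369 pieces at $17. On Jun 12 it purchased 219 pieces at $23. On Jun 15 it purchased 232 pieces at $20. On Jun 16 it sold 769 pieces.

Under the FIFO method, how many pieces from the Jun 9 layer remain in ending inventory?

280

Jun 16, 769 sold [FIFO — oldest first]: 231 @ $14 + 134 @ $16 + 315 @ $17 + 89 @ $17 = $12,246
Ending inventory: 280 @ $17 + 219 @ $23 + 232 @ $20 = $14,437
Check: goods available $26,683 = COGS $12,246 + ending $14,437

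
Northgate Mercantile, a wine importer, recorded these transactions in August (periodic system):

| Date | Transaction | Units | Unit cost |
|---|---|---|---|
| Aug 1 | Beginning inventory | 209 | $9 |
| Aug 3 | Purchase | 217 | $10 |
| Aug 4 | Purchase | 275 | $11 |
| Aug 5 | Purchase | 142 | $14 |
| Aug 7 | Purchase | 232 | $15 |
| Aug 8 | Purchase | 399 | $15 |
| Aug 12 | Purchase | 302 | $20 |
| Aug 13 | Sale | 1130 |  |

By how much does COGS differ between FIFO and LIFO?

$4,729

FIFO COGS: 209 @ $9 + 217 @ $10 + 275 @ $11 + 142 @ $14 + 232 @ $15 + 55 @ $15 = $13,369
LIFO COGS: 302 @ $20 + 399 @ $15 + 232 @ $15 + 142 @ $14 + 55 @ $11 = $18,098
Difference = |$13,369 − $18,098| = $4,729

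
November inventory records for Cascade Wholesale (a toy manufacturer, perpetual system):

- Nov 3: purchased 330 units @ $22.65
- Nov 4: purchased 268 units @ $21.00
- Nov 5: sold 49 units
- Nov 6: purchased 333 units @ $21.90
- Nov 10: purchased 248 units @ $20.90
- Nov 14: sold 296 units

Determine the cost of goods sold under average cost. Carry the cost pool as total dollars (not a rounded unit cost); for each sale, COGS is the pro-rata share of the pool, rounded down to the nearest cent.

COGS = $7,492.56

After Nov 3: 330 on hand, pool $7,474.50 (≈ $22.6500 each)
After Nov 4: 598 on hand, pool $13,102.50 (≈ $21.9105 each)
Nov 5, sell 49: 49/598 × $13,102.50 → $1,073.61
After Nov 6: 882 on hand, pool $19,321.59 (≈ $21.9066 each)
After Nov 10: 1130 on hand, pool $24,504.79 (≈ $21.6857 each)
Nov 14, sell 296: 296/1130 × $24,504.79 → $6,418.95
Total COGS = $1,073.61 + $6,418.95 = $7,492.56
Ending inventory (cost pool remaining) = $18,085.84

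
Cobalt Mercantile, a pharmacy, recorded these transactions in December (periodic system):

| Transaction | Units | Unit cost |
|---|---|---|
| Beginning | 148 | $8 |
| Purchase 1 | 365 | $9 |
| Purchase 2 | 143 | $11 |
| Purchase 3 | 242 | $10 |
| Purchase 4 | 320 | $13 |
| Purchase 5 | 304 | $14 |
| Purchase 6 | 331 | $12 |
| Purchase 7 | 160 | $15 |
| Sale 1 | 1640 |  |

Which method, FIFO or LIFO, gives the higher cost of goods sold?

FIFO COGS: 148 @ $8 + 365 @ $9 + 143 @ $11 + 242 @ $10 + 320 @ $13 + 304 @ $14 + 118 @ $12 = $18,294
LIFO COGS: 160 @ $15 + 331 @ $12 + 304 @ $14 + 320 @ $13 + 242 @ $10 + 143 @ $11 + 140 @ $9 = $20,041

LIFO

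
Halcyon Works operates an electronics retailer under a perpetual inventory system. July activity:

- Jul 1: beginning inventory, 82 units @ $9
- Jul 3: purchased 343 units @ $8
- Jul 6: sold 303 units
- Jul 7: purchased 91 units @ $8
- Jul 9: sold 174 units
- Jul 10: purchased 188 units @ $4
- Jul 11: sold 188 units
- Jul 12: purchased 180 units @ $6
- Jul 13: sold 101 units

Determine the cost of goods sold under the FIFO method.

COGS = $5,334

Jul 6, 303 sold [FIFO — oldest first]: 82 @ $9 + 221 @ $8 = $2,506
Jul 9, 174 sold [FIFO — oldest first]: 122 @ $8 + 52 @ $8 = $1,392
Jul 11, 188 sold [FIFO — oldest first]: 39 @ $8 + 149 @ $4 = $908
Jul 13, 101 sold [FIFO — oldest first]: 39 @ $4 + 62 @ $6 = $528
Total COGS = $2,506 + $1,392 + $908 + $528 = $5,334
Ending inventory: 118 @ $6 = $708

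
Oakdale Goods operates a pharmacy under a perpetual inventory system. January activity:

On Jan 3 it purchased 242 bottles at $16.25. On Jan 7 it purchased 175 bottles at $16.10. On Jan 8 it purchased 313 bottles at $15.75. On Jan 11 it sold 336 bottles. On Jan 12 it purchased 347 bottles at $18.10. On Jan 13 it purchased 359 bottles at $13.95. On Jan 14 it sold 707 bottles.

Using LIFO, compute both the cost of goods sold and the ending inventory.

Jan 11, 336 sold [LIFO — newest first]: 313 @ $15.75 + 23 @ $16.10 = $5,300.05
Jan 14, 707 sold [LIFO — newest first]: 359 @ $13.95 + 347 @ $18.10 + 1 @ $16.10 = $11,304.85
Total COGS = $5,300.05 + $11,304.85 = $16,604.90
Ending inventory: 242 @ $16.25 + 151 @ $16.10 = $6,363.60
Check: goods available $22,968.50 = COGS $16,604.90 + ending $6,363.60

COGS = $16,604.90; ending inventory = $6,363.60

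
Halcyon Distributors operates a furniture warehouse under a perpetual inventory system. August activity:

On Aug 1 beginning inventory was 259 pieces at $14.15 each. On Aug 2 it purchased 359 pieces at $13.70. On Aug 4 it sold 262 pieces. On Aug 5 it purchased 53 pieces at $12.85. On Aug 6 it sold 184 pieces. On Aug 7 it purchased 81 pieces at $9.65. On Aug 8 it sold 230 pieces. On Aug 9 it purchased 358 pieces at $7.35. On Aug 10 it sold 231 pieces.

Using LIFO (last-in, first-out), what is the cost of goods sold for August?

Aug 4, 262 sold [LIFO — newest first]: 262 @ $13.70 = $3,589.40
Aug 6, 184 sold [LIFO — newest first]: 53 @ $12.85 + 97 @ $13.70 + 34 @ $14.15 = $2,491.05
Aug 8, 230 sold [LIFO — newest first]: 81 @ $9.65 + 149 @ $14.15 = $2,890.00
Aug 10, 231 sold [LIFO — newest first]: 231 @ $7.35 = $1,697.85
Total COGS = $3,589.40 + $2,491.05 + $2,890.00 + $1,697.85 = $10,668.30
Ending inventory: 76 @ $14.15 + 127 @ $7.35 = $2,008.85

COGS = $10,668.30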